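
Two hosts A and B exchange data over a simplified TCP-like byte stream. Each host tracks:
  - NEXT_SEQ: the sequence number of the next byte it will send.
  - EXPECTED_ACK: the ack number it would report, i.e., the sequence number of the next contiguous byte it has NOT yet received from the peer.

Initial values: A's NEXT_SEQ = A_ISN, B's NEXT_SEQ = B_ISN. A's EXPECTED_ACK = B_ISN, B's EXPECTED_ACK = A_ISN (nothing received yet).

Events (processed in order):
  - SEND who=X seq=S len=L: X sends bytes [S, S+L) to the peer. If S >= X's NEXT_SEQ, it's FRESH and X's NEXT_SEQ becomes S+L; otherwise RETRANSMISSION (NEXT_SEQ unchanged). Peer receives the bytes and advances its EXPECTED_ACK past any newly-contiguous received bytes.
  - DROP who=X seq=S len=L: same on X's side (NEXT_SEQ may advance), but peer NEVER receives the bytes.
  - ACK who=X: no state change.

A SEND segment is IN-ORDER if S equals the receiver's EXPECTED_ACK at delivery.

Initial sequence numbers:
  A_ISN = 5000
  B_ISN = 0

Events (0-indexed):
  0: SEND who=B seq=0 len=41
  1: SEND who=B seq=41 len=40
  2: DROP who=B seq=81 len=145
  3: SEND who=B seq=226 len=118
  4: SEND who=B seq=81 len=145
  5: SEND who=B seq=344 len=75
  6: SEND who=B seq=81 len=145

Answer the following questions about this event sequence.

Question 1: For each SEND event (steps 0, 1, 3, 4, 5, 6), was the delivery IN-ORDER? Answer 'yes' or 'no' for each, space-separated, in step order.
Answer: yes yes no yes yes no

Derivation:
Step 0: SEND seq=0 -> in-order
Step 1: SEND seq=41 -> in-order
Step 3: SEND seq=226 -> out-of-order
Step 4: SEND seq=81 -> in-order
Step 5: SEND seq=344 -> in-order
Step 6: SEND seq=81 -> out-of-order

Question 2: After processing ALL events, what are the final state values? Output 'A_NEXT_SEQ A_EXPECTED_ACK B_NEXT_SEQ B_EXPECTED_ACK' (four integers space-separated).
After event 0: A_seq=5000 A_ack=41 B_seq=41 B_ack=5000
After event 1: A_seq=5000 A_ack=81 B_seq=81 B_ack=5000
After event 2: A_seq=5000 A_ack=81 B_seq=226 B_ack=5000
After event 3: A_seq=5000 A_ack=81 B_seq=344 B_ack=5000
After event 4: A_seq=5000 A_ack=344 B_seq=344 B_ack=5000
After event 5: A_seq=5000 A_ack=419 B_seq=419 B_ack=5000
After event 6: A_seq=5000 A_ack=419 B_seq=419 B_ack=5000

Answer: 5000 419 419 5000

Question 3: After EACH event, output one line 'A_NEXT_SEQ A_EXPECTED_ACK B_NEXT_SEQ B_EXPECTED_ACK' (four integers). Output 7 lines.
5000 41 41 5000
5000 81 81 5000
5000 81 226 5000
5000 81 344 5000
5000 344 344 5000
5000 419 419 5000
5000 419 419 5000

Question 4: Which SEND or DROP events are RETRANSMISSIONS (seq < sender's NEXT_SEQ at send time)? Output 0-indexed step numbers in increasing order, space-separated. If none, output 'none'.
Answer: 4 6

Derivation:
Step 0: SEND seq=0 -> fresh
Step 1: SEND seq=41 -> fresh
Step 2: DROP seq=81 -> fresh
Step 3: SEND seq=226 -> fresh
Step 4: SEND seq=81 -> retransmit
Step 5: SEND seq=344 -> fresh
Step 6: SEND seq=81 -> retransmit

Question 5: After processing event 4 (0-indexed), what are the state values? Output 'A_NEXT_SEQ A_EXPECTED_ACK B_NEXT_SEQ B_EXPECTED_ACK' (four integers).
After event 0: A_seq=5000 A_ack=41 B_seq=41 B_ack=5000
After event 1: A_seq=5000 A_ack=81 B_seq=81 B_ack=5000
After event 2: A_seq=5000 A_ack=81 B_seq=226 B_ack=5000
After event 3: A_seq=5000 A_ack=81 B_seq=344 B_ack=5000
After event 4: A_seq=5000 A_ack=344 B_seq=344 B_ack=5000

5000 344 344 5000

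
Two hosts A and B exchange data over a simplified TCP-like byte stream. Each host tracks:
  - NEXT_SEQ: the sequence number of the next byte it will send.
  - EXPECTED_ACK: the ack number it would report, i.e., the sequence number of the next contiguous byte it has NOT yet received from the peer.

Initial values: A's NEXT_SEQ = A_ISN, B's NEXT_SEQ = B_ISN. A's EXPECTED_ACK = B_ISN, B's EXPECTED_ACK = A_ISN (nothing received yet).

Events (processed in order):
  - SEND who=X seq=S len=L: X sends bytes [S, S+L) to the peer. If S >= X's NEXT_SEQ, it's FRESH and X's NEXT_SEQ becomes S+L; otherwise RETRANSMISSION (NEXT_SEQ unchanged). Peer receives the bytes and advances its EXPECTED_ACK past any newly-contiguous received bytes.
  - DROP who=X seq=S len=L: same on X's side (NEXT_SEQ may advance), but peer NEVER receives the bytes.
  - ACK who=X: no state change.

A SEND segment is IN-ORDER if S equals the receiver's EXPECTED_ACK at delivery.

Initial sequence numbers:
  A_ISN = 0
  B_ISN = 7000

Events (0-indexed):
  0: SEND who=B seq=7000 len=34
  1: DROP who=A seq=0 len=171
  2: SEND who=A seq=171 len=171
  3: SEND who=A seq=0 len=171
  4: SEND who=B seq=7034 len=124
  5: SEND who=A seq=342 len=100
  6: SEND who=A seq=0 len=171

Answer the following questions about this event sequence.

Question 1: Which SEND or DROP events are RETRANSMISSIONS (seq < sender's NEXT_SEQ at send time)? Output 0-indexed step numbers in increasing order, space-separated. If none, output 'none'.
Answer: 3 6

Derivation:
Step 0: SEND seq=7000 -> fresh
Step 1: DROP seq=0 -> fresh
Step 2: SEND seq=171 -> fresh
Step 3: SEND seq=0 -> retransmit
Step 4: SEND seq=7034 -> fresh
Step 5: SEND seq=342 -> fresh
Step 6: SEND seq=0 -> retransmit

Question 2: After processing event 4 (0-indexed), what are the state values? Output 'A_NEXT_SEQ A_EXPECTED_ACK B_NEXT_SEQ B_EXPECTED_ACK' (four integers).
After event 0: A_seq=0 A_ack=7034 B_seq=7034 B_ack=0
After event 1: A_seq=171 A_ack=7034 B_seq=7034 B_ack=0
After event 2: A_seq=342 A_ack=7034 B_seq=7034 B_ack=0
After event 3: A_seq=342 A_ack=7034 B_seq=7034 B_ack=342
After event 4: A_seq=342 A_ack=7158 B_seq=7158 B_ack=342

342 7158 7158 342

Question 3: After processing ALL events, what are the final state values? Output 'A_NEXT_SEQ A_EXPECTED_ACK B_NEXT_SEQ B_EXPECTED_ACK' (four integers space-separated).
After event 0: A_seq=0 A_ack=7034 B_seq=7034 B_ack=0
After event 1: A_seq=171 A_ack=7034 B_seq=7034 B_ack=0
After event 2: A_seq=342 A_ack=7034 B_seq=7034 B_ack=0
After event 3: A_seq=342 A_ack=7034 B_seq=7034 B_ack=342
After event 4: A_seq=342 A_ack=7158 B_seq=7158 B_ack=342
After event 5: A_seq=442 A_ack=7158 B_seq=7158 B_ack=442
After event 6: A_seq=442 A_ack=7158 B_seq=7158 B_ack=442

Answer: 442 7158 7158 442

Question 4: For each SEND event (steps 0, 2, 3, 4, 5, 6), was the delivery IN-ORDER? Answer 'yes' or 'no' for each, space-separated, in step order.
Step 0: SEND seq=7000 -> in-order
Step 2: SEND seq=171 -> out-of-order
Step 3: SEND seq=0 -> in-order
Step 4: SEND seq=7034 -> in-order
Step 5: SEND seq=342 -> in-order
Step 6: SEND seq=0 -> out-of-order

Answer: yes no yes yes yes no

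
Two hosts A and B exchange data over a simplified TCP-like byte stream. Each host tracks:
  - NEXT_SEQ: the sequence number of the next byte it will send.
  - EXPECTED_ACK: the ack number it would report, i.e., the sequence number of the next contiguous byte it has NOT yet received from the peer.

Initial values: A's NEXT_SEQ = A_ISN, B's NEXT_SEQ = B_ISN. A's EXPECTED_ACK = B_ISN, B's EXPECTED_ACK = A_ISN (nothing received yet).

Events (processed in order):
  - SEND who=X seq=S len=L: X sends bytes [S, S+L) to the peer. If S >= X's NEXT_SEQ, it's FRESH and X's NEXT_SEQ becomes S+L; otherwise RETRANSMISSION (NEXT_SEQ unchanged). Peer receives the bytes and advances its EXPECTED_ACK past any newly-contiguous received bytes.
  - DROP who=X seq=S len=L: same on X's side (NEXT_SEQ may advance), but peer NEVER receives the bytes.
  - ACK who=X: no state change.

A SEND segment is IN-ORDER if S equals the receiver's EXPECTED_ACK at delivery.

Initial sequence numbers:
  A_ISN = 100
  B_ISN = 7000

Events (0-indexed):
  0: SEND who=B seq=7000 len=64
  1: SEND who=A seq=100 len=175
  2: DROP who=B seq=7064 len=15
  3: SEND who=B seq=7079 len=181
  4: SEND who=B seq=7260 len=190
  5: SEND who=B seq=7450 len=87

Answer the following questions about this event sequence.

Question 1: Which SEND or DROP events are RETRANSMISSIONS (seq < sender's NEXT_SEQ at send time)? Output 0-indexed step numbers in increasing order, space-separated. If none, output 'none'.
Step 0: SEND seq=7000 -> fresh
Step 1: SEND seq=100 -> fresh
Step 2: DROP seq=7064 -> fresh
Step 3: SEND seq=7079 -> fresh
Step 4: SEND seq=7260 -> fresh
Step 5: SEND seq=7450 -> fresh

Answer: none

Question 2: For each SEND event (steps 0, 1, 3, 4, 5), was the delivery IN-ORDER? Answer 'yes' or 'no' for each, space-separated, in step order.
Step 0: SEND seq=7000 -> in-order
Step 1: SEND seq=100 -> in-order
Step 3: SEND seq=7079 -> out-of-order
Step 4: SEND seq=7260 -> out-of-order
Step 5: SEND seq=7450 -> out-of-order

Answer: yes yes no no no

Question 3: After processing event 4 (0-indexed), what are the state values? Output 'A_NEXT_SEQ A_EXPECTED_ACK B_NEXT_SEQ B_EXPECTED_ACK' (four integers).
After event 0: A_seq=100 A_ack=7064 B_seq=7064 B_ack=100
After event 1: A_seq=275 A_ack=7064 B_seq=7064 B_ack=275
After event 2: A_seq=275 A_ack=7064 B_seq=7079 B_ack=275
After event 3: A_seq=275 A_ack=7064 B_seq=7260 B_ack=275
After event 4: A_seq=275 A_ack=7064 B_seq=7450 B_ack=275

275 7064 7450 275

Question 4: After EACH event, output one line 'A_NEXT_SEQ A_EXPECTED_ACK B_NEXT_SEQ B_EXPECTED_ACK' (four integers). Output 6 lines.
100 7064 7064 100
275 7064 7064 275
275 7064 7079 275
275 7064 7260 275
275 7064 7450 275
275 7064 7537 275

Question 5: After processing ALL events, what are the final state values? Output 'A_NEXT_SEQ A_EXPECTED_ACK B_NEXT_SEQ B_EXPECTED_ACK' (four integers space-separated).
Answer: 275 7064 7537 275

Derivation:
After event 0: A_seq=100 A_ack=7064 B_seq=7064 B_ack=100
After event 1: A_seq=275 A_ack=7064 B_seq=7064 B_ack=275
After event 2: A_seq=275 A_ack=7064 B_seq=7079 B_ack=275
After event 3: A_seq=275 A_ack=7064 B_seq=7260 B_ack=275
After event 4: A_seq=275 A_ack=7064 B_seq=7450 B_ack=275
After event 5: A_seq=275 A_ack=7064 B_seq=7537 B_ack=275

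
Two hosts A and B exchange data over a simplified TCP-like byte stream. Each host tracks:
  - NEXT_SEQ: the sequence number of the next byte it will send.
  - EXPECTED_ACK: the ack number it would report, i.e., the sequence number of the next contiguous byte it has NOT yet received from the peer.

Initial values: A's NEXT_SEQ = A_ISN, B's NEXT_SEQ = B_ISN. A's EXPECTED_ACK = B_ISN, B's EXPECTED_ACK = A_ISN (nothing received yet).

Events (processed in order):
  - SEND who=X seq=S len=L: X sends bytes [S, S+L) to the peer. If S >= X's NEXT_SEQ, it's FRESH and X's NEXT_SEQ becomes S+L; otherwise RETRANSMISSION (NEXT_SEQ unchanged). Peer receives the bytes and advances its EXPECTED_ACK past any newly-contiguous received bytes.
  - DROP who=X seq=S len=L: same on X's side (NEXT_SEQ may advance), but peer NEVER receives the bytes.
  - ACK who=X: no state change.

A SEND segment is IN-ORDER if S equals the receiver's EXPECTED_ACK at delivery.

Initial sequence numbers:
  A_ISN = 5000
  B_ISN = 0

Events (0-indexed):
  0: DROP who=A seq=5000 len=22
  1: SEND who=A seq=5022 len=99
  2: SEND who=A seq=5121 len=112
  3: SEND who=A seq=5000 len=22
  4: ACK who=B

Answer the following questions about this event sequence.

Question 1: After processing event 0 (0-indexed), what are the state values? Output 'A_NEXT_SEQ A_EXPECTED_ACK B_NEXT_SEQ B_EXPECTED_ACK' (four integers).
After event 0: A_seq=5022 A_ack=0 B_seq=0 B_ack=5000

5022 0 0 5000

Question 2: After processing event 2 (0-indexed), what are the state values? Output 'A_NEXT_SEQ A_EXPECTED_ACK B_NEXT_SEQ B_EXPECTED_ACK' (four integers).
After event 0: A_seq=5022 A_ack=0 B_seq=0 B_ack=5000
After event 1: A_seq=5121 A_ack=0 B_seq=0 B_ack=5000
After event 2: A_seq=5233 A_ack=0 B_seq=0 B_ack=5000

5233 0 0 5000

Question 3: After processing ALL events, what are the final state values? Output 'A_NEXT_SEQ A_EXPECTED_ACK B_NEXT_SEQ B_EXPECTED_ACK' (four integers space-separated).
Answer: 5233 0 0 5233

Derivation:
After event 0: A_seq=5022 A_ack=0 B_seq=0 B_ack=5000
After event 1: A_seq=5121 A_ack=0 B_seq=0 B_ack=5000
After event 2: A_seq=5233 A_ack=0 B_seq=0 B_ack=5000
After event 3: A_seq=5233 A_ack=0 B_seq=0 B_ack=5233
After event 4: A_seq=5233 A_ack=0 B_seq=0 B_ack=5233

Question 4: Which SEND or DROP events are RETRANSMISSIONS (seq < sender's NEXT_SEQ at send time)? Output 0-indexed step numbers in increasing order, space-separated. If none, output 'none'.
Answer: 3

Derivation:
Step 0: DROP seq=5000 -> fresh
Step 1: SEND seq=5022 -> fresh
Step 2: SEND seq=5121 -> fresh
Step 3: SEND seq=5000 -> retransmit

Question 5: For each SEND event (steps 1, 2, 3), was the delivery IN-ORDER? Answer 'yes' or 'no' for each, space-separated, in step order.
Answer: no no yes

Derivation:
Step 1: SEND seq=5022 -> out-of-order
Step 2: SEND seq=5121 -> out-of-order
Step 3: SEND seq=5000 -> in-order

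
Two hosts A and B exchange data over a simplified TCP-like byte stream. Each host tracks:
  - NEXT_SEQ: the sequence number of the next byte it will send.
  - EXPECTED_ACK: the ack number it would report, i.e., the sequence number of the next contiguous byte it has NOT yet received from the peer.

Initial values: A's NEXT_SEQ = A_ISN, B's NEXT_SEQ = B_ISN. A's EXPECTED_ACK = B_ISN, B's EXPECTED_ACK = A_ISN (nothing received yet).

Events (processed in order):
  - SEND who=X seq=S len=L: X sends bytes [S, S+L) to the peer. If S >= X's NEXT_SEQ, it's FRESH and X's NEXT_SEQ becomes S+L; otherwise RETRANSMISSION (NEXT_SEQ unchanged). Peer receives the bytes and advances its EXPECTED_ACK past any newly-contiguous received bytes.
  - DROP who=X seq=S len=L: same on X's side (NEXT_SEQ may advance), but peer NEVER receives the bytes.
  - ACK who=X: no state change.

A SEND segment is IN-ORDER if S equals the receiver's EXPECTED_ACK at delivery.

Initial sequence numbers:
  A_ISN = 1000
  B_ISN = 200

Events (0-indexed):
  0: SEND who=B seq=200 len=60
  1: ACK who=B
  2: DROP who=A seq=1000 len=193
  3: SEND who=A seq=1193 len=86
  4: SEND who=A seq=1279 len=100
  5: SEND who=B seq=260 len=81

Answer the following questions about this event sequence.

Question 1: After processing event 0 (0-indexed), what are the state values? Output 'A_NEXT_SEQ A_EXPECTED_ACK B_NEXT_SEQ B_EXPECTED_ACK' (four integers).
After event 0: A_seq=1000 A_ack=260 B_seq=260 B_ack=1000

1000 260 260 1000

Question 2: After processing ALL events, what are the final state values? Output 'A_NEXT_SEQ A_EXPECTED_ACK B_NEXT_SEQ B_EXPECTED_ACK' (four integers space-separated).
Answer: 1379 341 341 1000

Derivation:
After event 0: A_seq=1000 A_ack=260 B_seq=260 B_ack=1000
After event 1: A_seq=1000 A_ack=260 B_seq=260 B_ack=1000
After event 2: A_seq=1193 A_ack=260 B_seq=260 B_ack=1000
After event 3: A_seq=1279 A_ack=260 B_seq=260 B_ack=1000
After event 4: A_seq=1379 A_ack=260 B_seq=260 B_ack=1000
After event 5: A_seq=1379 A_ack=341 B_seq=341 B_ack=1000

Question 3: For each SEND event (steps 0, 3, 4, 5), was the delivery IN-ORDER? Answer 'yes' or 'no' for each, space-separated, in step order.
Answer: yes no no yes

Derivation:
Step 0: SEND seq=200 -> in-order
Step 3: SEND seq=1193 -> out-of-order
Step 4: SEND seq=1279 -> out-of-order
Step 5: SEND seq=260 -> in-order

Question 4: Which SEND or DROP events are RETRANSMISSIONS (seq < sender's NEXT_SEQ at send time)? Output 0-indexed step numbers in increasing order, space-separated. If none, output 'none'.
Step 0: SEND seq=200 -> fresh
Step 2: DROP seq=1000 -> fresh
Step 3: SEND seq=1193 -> fresh
Step 4: SEND seq=1279 -> fresh
Step 5: SEND seq=260 -> fresh

Answer: none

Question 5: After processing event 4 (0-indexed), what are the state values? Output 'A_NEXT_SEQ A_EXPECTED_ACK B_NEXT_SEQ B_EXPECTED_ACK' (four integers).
After event 0: A_seq=1000 A_ack=260 B_seq=260 B_ack=1000
After event 1: A_seq=1000 A_ack=260 B_seq=260 B_ack=1000
After event 2: A_seq=1193 A_ack=260 B_seq=260 B_ack=1000
After event 3: A_seq=1279 A_ack=260 B_seq=260 B_ack=1000
After event 4: A_seq=1379 A_ack=260 B_seq=260 B_ack=1000

1379 260 260 1000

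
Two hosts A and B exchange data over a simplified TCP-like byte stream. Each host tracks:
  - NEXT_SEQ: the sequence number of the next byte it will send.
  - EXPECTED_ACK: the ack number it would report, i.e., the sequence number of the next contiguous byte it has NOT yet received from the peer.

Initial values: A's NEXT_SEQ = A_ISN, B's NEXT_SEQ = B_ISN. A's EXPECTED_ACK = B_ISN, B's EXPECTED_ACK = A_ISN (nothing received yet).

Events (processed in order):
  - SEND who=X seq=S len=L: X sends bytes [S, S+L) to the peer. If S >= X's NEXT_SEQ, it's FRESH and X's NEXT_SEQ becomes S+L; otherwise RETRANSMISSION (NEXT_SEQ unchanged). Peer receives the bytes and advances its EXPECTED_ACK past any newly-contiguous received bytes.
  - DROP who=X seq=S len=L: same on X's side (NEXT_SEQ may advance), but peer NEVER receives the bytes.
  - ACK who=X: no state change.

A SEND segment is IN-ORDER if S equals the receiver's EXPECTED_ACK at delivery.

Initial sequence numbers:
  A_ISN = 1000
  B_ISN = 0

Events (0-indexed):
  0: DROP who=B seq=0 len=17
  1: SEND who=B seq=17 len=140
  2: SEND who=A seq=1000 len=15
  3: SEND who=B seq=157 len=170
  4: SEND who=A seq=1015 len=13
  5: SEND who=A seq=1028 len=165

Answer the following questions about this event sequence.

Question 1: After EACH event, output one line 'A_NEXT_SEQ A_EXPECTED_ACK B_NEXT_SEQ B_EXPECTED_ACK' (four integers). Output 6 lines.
1000 0 17 1000
1000 0 157 1000
1015 0 157 1015
1015 0 327 1015
1028 0 327 1028
1193 0 327 1193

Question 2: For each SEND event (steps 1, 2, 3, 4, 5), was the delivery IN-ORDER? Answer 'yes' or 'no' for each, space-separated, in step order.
Step 1: SEND seq=17 -> out-of-order
Step 2: SEND seq=1000 -> in-order
Step 3: SEND seq=157 -> out-of-order
Step 4: SEND seq=1015 -> in-order
Step 5: SEND seq=1028 -> in-order

Answer: no yes no yes yes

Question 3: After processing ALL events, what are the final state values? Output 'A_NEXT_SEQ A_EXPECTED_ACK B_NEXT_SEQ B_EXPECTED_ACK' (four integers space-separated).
Answer: 1193 0 327 1193

Derivation:
After event 0: A_seq=1000 A_ack=0 B_seq=17 B_ack=1000
After event 1: A_seq=1000 A_ack=0 B_seq=157 B_ack=1000
After event 2: A_seq=1015 A_ack=0 B_seq=157 B_ack=1015
After event 3: A_seq=1015 A_ack=0 B_seq=327 B_ack=1015
After event 4: A_seq=1028 A_ack=0 B_seq=327 B_ack=1028
After event 5: A_seq=1193 A_ack=0 B_seq=327 B_ack=1193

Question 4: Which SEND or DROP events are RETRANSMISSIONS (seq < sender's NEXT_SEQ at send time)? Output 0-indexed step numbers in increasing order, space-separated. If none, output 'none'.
Answer: none

Derivation:
Step 0: DROP seq=0 -> fresh
Step 1: SEND seq=17 -> fresh
Step 2: SEND seq=1000 -> fresh
Step 3: SEND seq=157 -> fresh
Step 4: SEND seq=1015 -> fresh
Step 5: SEND seq=1028 -> fresh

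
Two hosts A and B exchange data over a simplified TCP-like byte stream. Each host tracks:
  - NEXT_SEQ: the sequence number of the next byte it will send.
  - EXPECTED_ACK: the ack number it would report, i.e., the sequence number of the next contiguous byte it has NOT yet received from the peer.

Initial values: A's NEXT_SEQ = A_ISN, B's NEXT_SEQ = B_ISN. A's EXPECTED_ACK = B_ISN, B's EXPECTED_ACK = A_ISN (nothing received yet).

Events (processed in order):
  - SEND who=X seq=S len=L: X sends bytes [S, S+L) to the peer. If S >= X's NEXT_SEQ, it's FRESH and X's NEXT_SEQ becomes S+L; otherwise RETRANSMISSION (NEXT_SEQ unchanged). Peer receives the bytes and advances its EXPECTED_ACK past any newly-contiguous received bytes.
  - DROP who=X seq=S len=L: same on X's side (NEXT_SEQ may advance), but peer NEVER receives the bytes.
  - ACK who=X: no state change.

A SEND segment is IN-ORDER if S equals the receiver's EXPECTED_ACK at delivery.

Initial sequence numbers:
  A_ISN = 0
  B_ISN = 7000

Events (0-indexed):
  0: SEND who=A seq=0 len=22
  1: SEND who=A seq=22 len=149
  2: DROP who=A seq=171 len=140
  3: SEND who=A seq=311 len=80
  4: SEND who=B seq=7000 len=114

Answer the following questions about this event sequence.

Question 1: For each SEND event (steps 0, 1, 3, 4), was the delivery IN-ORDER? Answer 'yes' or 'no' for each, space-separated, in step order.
Step 0: SEND seq=0 -> in-order
Step 1: SEND seq=22 -> in-order
Step 3: SEND seq=311 -> out-of-order
Step 4: SEND seq=7000 -> in-order

Answer: yes yes no yes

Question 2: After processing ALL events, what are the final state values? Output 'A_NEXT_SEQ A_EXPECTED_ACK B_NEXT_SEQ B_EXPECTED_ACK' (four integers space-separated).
After event 0: A_seq=22 A_ack=7000 B_seq=7000 B_ack=22
After event 1: A_seq=171 A_ack=7000 B_seq=7000 B_ack=171
After event 2: A_seq=311 A_ack=7000 B_seq=7000 B_ack=171
After event 3: A_seq=391 A_ack=7000 B_seq=7000 B_ack=171
After event 4: A_seq=391 A_ack=7114 B_seq=7114 B_ack=171

Answer: 391 7114 7114 171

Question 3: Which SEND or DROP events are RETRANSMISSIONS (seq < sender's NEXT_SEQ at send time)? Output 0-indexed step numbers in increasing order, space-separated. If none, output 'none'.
Answer: none

Derivation:
Step 0: SEND seq=0 -> fresh
Step 1: SEND seq=22 -> fresh
Step 2: DROP seq=171 -> fresh
Step 3: SEND seq=311 -> fresh
Step 4: SEND seq=7000 -> fresh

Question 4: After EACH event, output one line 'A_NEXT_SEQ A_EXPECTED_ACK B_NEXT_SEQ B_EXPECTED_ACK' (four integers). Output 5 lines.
22 7000 7000 22
171 7000 7000 171
311 7000 7000 171
391 7000 7000 171
391 7114 7114 171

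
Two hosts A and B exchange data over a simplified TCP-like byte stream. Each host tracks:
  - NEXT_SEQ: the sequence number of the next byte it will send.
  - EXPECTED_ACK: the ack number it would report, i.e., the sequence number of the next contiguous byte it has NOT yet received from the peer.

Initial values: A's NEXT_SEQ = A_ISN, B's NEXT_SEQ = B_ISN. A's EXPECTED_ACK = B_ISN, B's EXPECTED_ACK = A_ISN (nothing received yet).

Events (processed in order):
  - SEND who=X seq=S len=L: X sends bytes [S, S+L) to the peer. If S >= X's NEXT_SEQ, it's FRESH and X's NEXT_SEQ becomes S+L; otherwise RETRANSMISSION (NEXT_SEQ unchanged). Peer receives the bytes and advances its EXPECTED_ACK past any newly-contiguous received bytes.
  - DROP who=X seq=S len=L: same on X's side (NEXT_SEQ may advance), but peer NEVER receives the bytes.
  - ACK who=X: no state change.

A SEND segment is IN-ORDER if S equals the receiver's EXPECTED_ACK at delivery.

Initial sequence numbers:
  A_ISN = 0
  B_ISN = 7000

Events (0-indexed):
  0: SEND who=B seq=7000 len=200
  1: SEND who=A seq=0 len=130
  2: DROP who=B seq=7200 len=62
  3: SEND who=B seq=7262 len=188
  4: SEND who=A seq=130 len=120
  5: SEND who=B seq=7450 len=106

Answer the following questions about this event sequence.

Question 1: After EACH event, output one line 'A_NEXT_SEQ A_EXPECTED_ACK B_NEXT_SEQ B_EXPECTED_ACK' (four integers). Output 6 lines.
0 7200 7200 0
130 7200 7200 130
130 7200 7262 130
130 7200 7450 130
250 7200 7450 250
250 7200 7556 250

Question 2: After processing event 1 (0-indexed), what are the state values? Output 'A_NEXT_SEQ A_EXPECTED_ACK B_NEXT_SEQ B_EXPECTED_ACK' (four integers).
After event 0: A_seq=0 A_ack=7200 B_seq=7200 B_ack=0
After event 1: A_seq=130 A_ack=7200 B_seq=7200 B_ack=130

130 7200 7200 130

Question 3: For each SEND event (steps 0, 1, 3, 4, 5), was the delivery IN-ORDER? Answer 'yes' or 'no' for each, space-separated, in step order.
Step 0: SEND seq=7000 -> in-order
Step 1: SEND seq=0 -> in-order
Step 3: SEND seq=7262 -> out-of-order
Step 4: SEND seq=130 -> in-order
Step 5: SEND seq=7450 -> out-of-order

Answer: yes yes no yes no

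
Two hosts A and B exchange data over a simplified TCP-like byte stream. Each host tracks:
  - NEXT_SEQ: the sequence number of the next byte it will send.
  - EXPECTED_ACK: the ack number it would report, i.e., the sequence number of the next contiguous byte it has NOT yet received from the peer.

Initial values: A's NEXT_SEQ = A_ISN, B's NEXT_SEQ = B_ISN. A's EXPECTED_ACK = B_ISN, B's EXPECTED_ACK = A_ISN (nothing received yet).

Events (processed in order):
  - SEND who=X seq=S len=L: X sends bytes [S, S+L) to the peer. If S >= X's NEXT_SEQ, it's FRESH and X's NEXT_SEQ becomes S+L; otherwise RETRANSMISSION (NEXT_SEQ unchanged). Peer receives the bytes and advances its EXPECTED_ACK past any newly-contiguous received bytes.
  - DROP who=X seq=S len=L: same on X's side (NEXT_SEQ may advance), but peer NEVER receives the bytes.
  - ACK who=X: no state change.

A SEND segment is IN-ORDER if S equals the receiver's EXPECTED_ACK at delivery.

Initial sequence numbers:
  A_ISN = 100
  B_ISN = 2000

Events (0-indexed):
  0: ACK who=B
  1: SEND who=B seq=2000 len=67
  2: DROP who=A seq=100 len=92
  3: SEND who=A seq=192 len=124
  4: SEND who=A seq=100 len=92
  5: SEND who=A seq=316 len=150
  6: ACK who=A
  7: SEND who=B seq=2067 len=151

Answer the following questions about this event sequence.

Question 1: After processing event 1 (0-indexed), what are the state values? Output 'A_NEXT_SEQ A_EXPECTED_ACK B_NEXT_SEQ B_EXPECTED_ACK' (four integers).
After event 0: A_seq=100 A_ack=2000 B_seq=2000 B_ack=100
After event 1: A_seq=100 A_ack=2067 B_seq=2067 B_ack=100

100 2067 2067 100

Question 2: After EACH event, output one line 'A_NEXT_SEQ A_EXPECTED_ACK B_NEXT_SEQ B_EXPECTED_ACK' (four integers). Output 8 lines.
100 2000 2000 100
100 2067 2067 100
192 2067 2067 100
316 2067 2067 100
316 2067 2067 316
466 2067 2067 466
466 2067 2067 466
466 2218 2218 466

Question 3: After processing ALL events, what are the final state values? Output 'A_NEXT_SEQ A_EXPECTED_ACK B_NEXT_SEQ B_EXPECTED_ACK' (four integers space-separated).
Answer: 466 2218 2218 466

Derivation:
After event 0: A_seq=100 A_ack=2000 B_seq=2000 B_ack=100
After event 1: A_seq=100 A_ack=2067 B_seq=2067 B_ack=100
After event 2: A_seq=192 A_ack=2067 B_seq=2067 B_ack=100
After event 3: A_seq=316 A_ack=2067 B_seq=2067 B_ack=100
After event 4: A_seq=316 A_ack=2067 B_seq=2067 B_ack=316
After event 5: A_seq=466 A_ack=2067 B_seq=2067 B_ack=466
After event 6: A_seq=466 A_ack=2067 B_seq=2067 B_ack=466
After event 7: A_seq=466 A_ack=2218 B_seq=2218 B_ack=466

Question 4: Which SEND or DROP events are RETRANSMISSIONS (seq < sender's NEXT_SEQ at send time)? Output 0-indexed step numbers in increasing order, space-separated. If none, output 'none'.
Answer: 4

Derivation:
Step 1: SEND seq=2000 -> fresh
Step 2: DROP seq=100 -> fresh
Step 3: SEND seq=192 -> fresh
Step 4: SEND seq=100 -> retransmit
Step 5: SEND seq=316 -> fresh
Step 7: SEND seq=2067 -> fresh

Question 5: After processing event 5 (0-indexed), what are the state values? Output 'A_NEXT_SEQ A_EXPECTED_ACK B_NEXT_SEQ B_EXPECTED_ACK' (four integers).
After event 0: A_seq=100 A_ack=2000 B_seq=2000 B_ack=100
After event 1: A_seq=100 A_ack=2067 B_seq=2067 B_ack=100
After event 2: A_seq=192 A_ack=2067 B_seq=2067 B_ack=100
After event 3: A_seq=316 A_ack=2067 B_seq=2067 B_ack=100
After event 4: A_seq=316 A_ack=2067 B_seq=2067 B_ack=316
After event 5: A_seq=466 A_ack=2067 B_seq=2067 B_ack=466

466 2067 2067 466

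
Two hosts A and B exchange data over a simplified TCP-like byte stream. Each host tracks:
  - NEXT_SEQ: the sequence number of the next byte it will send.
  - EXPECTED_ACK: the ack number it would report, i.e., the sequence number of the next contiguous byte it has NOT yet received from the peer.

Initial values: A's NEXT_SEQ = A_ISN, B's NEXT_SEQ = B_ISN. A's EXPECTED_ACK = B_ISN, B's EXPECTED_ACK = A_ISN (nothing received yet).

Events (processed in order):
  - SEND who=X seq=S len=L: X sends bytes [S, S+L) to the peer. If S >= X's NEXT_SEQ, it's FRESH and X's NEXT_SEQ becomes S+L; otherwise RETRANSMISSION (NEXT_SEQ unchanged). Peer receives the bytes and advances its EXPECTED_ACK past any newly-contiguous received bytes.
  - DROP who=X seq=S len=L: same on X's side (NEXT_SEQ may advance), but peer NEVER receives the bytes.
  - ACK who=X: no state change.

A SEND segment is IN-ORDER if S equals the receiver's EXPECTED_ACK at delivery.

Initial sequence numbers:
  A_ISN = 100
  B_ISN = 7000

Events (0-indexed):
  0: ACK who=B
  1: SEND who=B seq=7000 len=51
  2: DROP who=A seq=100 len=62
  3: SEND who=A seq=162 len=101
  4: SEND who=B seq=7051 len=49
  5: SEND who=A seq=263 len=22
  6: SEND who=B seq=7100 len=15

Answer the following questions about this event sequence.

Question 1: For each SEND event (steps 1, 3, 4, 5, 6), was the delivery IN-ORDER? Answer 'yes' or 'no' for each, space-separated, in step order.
Answer: yes no yes no yes

Derivation:
Step 1: SEND seq=7000 -> in-order
Step 3: SEND seq=162 -> out-of-order
Step 4: SEND seq=7051 -> in-order
Step 5: SEND seq=263 -> out-of-order
Step 6: SEND seq=7100 -> in-order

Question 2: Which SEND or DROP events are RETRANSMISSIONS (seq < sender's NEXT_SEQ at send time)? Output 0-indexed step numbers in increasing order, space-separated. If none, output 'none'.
Answer: none

Derivation:
Step 1: SEND seq=7000 -> fresh
Step 2: DROP seq=100 -> fresh
Step 3: SEND seq=162 -> fresh
Step 4: SEND seq=7051 -> fresh
Step 5: SEND seq=263 -> fresh
Step 6: SEND seq=7100 -> fresh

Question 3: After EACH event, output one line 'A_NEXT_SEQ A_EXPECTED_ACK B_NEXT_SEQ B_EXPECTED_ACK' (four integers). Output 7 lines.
100 7000 7000 100
100 7051 7051 100
162 7051 7051 100
263 7051 7051 100
263 7100 7100 100
285 7100 7100 100
285 7115 7115 100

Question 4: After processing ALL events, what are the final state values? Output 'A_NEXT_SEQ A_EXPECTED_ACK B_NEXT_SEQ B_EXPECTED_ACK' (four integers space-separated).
Answer: 285 7115 7115 100

Derivation:
After event 0: A_seq=100 A_ack=7000 B_seq=7000 B_ack=100
After event 1: A_seq=100 A_ack=7051 B_seq=7051 B_ack=100
After event 2: A_seq=162 A_ack=7051 B_seq=7051 B_ack=100
After event 3: A_seq=263 A_ack=7051 B_seq=7051 B_ack=100
After event 4: A_seq=263 A_ack=7100 B_seq=7100 B_ack=100
After event 5: A_seq=285 A_ack=7100 B_seq=7100 B_ack=100
After event 6: A_seq=285 A_ack=7115 B_seq=7115 B_ack=100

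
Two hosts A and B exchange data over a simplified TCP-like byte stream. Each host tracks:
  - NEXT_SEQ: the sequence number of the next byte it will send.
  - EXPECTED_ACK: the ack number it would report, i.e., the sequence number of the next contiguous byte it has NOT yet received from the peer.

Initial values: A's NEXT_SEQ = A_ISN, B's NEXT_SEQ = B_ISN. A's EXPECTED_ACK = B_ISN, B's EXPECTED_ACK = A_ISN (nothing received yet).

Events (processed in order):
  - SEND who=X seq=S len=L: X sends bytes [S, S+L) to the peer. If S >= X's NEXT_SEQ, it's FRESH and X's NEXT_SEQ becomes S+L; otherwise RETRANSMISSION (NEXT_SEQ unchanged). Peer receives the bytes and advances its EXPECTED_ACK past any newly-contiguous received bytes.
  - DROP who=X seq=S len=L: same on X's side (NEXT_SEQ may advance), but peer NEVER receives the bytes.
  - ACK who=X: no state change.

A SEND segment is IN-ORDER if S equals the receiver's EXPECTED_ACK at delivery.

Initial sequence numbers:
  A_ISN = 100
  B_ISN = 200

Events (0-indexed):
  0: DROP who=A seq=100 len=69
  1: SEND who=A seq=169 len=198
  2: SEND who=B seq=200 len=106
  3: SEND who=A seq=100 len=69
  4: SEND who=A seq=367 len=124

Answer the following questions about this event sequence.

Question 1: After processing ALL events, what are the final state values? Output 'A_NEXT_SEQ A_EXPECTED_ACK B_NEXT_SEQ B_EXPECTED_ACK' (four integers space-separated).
Answer: 491 306 306 491

Derivation:
After event 0: A_seq=169 A_ack=200 B_seq=200 B_ack=100
After event 1: A_seq=367 A_ack=200 B_seq=200 B_ack=100
After event 2: A_seq=367 A_ack=306 B_seq=306 B_ack=100
After event 3: A_seq=367 A_ack=306 B_seq=306 B_ack=367
After event 4: A_seq=491 A_ack=306 B_seq=306 B_ack=491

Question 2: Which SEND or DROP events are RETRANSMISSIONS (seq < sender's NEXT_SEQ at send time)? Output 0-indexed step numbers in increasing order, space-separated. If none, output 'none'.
Step 0: DROP seq=100 -> fresh
Step 1: SEND seq=169 -> fresh
Step 2: SEND seq=200 -> fresh
Step 3: SEND seq=100 -> retransmit
Step 4: SEND seq=367 -> fresh

Answer: 3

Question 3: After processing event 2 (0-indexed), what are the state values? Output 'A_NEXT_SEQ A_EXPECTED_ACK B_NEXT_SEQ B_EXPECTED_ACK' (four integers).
After event 0: A_seq=169 A_ack=200 B_seq=200 B_ack=100
After event 1: A_seq=367 A_ack=200 B_seq=200 B_ack=100
After event 2: A_seq=367 A_ack=306 B_seq=306 B_ack=100

367 306 306 100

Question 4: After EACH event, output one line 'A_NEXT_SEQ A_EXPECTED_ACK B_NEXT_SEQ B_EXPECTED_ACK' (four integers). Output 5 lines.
169 200 200 100
367 200 200 100
367 306 306 100
367 306 306 367
491 306 306 491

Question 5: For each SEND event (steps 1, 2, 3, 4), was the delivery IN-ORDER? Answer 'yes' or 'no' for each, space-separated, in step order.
Step 1: SEND seq=169 -> out-of-order
Step 2: SEND seq=200 -> in-order
Step 3: SEND seq=100 -> in-order
Step 4: SEND seq=367 -> in-order

Answer: no yes yes yes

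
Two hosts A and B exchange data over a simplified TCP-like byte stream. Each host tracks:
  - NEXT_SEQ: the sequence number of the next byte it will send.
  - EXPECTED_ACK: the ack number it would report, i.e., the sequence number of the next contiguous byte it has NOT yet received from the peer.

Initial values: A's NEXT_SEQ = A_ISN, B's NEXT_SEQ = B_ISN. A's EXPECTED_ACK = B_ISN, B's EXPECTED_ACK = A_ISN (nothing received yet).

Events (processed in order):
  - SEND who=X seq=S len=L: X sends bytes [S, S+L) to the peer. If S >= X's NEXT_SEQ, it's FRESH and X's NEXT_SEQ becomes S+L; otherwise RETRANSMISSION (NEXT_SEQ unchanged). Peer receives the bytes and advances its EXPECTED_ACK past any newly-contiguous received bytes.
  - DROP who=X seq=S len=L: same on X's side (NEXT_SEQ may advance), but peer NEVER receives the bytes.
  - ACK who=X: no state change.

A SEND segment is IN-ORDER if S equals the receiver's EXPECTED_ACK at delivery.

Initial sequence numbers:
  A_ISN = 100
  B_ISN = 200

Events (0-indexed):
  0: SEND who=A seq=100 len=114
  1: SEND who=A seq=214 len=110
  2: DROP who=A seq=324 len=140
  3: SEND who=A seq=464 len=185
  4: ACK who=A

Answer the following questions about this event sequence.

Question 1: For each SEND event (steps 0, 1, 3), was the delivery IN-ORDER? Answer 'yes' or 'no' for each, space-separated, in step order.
Answer: yes yes no

Derivation:
Step 0: SEND seq=100 -> in-order
Step 1: SEND seq=214 -> in-order
Step 3: SEND seq=464 -> out-of-order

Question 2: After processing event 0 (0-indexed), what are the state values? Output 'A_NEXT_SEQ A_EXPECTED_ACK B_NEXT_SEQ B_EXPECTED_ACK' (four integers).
After event 0: A_seq=214 A_ack=200 B_seq=200 B_ack=214

214 200 200 214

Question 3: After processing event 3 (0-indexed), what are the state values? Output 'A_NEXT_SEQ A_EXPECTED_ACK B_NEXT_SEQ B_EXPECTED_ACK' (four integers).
After event 0: A_seq=214 A_ack=200 B_seq=200 B_ack=214
After event 1: A_seq=324 A_ack=200 B_seq=200 B_ack=324
After event 2: A_seq=464 A_ack=200 B_seq=200 B_ack=324
After event 3: A_seq=649 A_ack=200 B_seq=200 B_ack=324

649 200 200 324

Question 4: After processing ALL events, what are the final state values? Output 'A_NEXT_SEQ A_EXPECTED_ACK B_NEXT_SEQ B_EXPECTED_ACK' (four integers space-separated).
After event 0: A_seq=214 A_ack=200 B_seq=200 B_ack=214
After event 1: A_seq=324 A_ack=200 B_seq=200 B_ack=324
After event 2: A_seq=464 A_ack=200 B_seq=200 B_ack=324
After event 3: A_seq=649 A_ack=200 B_seq=200 B_ack=324
After event 4: A_seq=649 A_ack=200 B_seq=200 B_ack=324

Answer: 649 200 200 324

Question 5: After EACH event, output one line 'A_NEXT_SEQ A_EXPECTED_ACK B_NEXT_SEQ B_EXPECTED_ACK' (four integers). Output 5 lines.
214 200 200 214
324 200 200 324
464 200 200 324
649 200 200 324
649 200 200 324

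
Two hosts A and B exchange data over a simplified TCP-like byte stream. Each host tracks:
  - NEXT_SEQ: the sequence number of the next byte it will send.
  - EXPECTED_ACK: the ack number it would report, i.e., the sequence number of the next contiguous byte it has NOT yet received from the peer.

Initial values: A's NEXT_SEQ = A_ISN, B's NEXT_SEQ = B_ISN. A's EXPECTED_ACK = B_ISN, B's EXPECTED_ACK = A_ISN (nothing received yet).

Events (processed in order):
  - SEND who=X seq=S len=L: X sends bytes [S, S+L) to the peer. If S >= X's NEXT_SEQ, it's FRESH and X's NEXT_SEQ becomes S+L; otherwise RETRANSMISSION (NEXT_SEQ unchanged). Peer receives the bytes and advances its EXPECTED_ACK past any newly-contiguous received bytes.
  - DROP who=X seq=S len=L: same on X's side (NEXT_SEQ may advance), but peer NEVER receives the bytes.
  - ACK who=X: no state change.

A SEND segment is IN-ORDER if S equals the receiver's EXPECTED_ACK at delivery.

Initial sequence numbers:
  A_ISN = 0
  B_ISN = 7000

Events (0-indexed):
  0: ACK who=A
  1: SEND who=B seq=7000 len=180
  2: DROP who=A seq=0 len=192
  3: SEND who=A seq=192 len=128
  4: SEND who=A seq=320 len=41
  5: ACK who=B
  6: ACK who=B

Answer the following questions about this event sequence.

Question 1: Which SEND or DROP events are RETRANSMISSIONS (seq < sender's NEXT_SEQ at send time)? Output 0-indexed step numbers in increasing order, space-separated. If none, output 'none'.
Step 1: SEND seq=7000 -> fresh
Step 2: DROP seq=0 -> fresh
Step 3: SEND seq=192 -> fresh
Step 4: SEND seq=320 -> fresh

Answer: none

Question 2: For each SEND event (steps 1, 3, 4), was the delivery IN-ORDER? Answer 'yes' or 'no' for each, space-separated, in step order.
Step 1: SEND seq=7000 -> in-order
Step 3: SEND seq=192 -> out-of-order
Step 4: SEND seq=320 -> out-of-order

Answer: yes no no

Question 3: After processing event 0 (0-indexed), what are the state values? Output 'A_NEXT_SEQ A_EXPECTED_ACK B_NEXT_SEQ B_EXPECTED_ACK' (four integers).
After event 0: A_seq=0 A_ack=7000 B_seq=7000 B_ack=0

0 7000 7000 0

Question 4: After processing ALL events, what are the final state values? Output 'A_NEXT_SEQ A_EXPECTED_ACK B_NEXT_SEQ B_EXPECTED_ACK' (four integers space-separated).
Answer: 361 7180 7180 0

Derivation:
After event 0: A_seq=0 A_ack=7000 B_seq=7000 B_ack=0
After event 1: A_seq=0 A_ack=7180 B_seq=7180 B_ack=0
After event 2: A_seq=192 A_ack=7180 B_seq=7180 B_ack=0
After event 3: A_seq=320 A_ack=7180 B_seq=7180 B_ack=0
After event 4: A_seq=361 A_ack=7180 B_seq=7180 B_ack=0
After event 5: A_seq=361 A_ack=7180 B_seq=7180 B_ack=0
After event 6: A_seq=361 A_ack=7180 B_seq=7180 B_ack=0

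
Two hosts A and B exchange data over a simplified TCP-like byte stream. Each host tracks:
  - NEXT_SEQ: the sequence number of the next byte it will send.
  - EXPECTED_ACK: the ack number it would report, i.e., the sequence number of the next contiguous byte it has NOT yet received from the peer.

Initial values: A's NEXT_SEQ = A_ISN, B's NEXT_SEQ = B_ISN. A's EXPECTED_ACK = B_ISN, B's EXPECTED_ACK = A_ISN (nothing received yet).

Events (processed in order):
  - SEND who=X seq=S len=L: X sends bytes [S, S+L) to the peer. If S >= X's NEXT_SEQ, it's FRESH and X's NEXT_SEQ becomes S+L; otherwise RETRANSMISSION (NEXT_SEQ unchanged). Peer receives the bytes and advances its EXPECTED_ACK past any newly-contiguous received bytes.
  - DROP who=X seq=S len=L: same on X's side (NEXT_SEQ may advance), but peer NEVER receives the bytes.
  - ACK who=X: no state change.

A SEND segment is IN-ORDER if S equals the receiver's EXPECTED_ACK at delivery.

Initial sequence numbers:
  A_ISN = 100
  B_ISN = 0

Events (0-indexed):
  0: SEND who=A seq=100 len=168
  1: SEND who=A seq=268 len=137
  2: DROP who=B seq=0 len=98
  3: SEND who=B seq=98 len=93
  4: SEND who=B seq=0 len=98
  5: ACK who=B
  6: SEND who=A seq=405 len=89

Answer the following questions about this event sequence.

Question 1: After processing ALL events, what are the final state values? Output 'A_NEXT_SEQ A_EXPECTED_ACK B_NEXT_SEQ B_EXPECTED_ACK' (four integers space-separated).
After event 0: A_seq=268 A_ack=0 B_seq=0 B_ack=268
After event 1: A_seq=405 A_ack=0 B_seq=0 B_ack=405
After event 2: A_seq=405 A_ack=0 B_seq=98 B_ack=405
After event 3: A_seq=405 A_ack=0 B_seq=191 B_ack=405
After event 4: A_seq=405 A_ack=191 B_seq=191 B_ack=405
After event 5: A_seq=405 A_ack=191 B_seq=191 B_ack=405
After event 6: A_seq=494 A_ack=191 B_seq=191 B_ack=494

Answer: 494 191 191 494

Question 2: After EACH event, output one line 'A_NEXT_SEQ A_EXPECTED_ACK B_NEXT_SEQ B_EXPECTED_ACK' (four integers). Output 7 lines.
268 0 0 268
405 0 0 405
405 0 98 405
405 0 191 405
405 191 191 405
405 191 191 405
494 191 191 494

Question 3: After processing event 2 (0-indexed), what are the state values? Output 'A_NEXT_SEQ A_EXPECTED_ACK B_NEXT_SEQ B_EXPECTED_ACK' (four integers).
After event 0: A_seq=268 A_ack=0 B_seq=0 B_ack=268
After event 1: A_seq=405 A_ack=0 B_seq=0 B_ack=405
After event 2: A_seq=405 A_ack=0 B_seq=98 B_ack=405

405 0 98 405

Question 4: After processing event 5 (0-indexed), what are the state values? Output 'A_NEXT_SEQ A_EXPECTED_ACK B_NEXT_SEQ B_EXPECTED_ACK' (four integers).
After event 0: A_seq=268 A_ack=0 B_seq=0 B_ack=268
After event 1: A_seq=405 A_ack=0 B_seq=0 B_ack=405
After event 2: A_seq=405 A_ack=0 B_seq=98 B_ack=405
After event 3: A_seq=405 A_ack=0 B_seq=191 B_ack=405
After event 4: A_seq=405 A_ack=191 B_seq=191 B_ack=405
After event 5: A_seq=405 A_ack=191 B_seq=191 B_ack=405

405 191 191 405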